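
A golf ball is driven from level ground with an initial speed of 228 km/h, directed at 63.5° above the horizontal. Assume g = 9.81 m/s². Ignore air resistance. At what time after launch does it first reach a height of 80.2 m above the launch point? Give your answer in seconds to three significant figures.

1.65 s

Convert: 228 km/h = 228/3.6 = 63.33 m/s.
Components: vₓ = 63.33 cos 63.5° = 28.26 m/s, v_y0 = 63.33 sin 63.5° = 56.68 m/s.
Set y = v_y0 t − ½ g t² = 80.2: 4.905 t² − 56.68 t + 80.2 = 0.
Quadratic formula: t = (56.68 ± √1639.0) / 9.81 = (56.68 ± 40.48) / 9.81 → t = 1.651 s or 9.905 s.
The first (ascending) time is 1.651 s.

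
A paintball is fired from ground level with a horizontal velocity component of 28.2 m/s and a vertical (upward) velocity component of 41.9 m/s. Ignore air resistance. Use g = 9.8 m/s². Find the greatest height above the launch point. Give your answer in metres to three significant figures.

89.6 m

Maximum height: H = v_y0² / (2g) = 41.90² / (2 × 9.80) = 89.57 m.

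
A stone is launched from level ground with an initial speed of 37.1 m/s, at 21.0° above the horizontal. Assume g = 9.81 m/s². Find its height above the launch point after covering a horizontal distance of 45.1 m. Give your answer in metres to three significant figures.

9.00 m

vₓ = 37.10 cos 21.0° = 34.64 m/s; v_y0 = 37.10 sin 21.0° = 13.30 m/s.
Time to reach x = 45.1 m: t = x/vₓ = 45.1/34.64 = 1.302 s.
Height: y = v_y0 t − ½ g t² = 13.30 × 1.302 − 4.905 × 1.302² = 17.31 − 8.317 = 8.996 m.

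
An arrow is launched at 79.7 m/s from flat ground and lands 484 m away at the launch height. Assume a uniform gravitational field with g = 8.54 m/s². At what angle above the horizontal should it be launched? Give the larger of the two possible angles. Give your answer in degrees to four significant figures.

69.70°

From R = (v₀²/g) sin 2θ: sin 2θ = 8.54 × 484 / 6352.1 = 0.6507.
2θ = 40.60° or 180° − 40.60° = 139.4°, so θ = 20.30° or 69.70°.
The larger angle is 69.70°.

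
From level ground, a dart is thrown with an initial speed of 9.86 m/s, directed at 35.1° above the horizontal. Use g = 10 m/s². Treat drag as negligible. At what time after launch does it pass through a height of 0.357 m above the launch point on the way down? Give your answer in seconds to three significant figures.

vₓ = 9.860 cos 35.1° = 8.067 m/s; v_y0 = 9.860 sin 35.1° = 5.670 m/s.
Height y(t) = 5.670 t − 5.000 t² = 0.357 gives 5.000 t² − 5.670 t + 0.357 = 0.
Quadratic formula: t = (5.670 ± √25.004) / 10.0 = (5.670 ± 5.000) / 10.0 → t = 0.06692 s or 1.067 s.
The descending-branch root is 1.067 s.

1.07 s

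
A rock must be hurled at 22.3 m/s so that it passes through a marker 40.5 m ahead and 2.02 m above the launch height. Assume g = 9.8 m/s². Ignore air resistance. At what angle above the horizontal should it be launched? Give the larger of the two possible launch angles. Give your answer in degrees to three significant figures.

62.5°

Trajectory: y = x tanθ − g x² (1 + tan²θ)/(2v₀²). With x = 40.5, y = 2.02, v₀ = 22.3, g = 9.80:
16.16 tan²θ − 40.5 tanθ + (18.18) = 0.
tanθ = [40.5 ± √(40.5² − 4 × 16.16 × (18.18))] / (2 × 16.16) = (40.5 ± 21.56) / 32.32, giving tanθ = 0.5860 or 1.920.
θ = 30.37° or 62.49°; the larger is 62.49°.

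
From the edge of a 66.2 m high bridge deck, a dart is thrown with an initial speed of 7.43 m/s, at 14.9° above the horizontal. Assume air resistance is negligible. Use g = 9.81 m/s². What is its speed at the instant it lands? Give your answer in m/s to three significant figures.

Resolve: vₓ = 7.430 cos 14.9° = 7.180 m/s and v_y0 = 7.430 sin 14.9° = 1.910 m/s.
The projectile lands when y = 66.2 + (1.910) t − ½·9.81·t² = 0. Positive root: t = (1.910 + √(1.910² + 2·9.81·66.2)) / 9.81 = (1.910 + 36.09) / 9.81 = 3.874 s.
Vertical velocity at impact: v_y = v_y0 − g t = 1.910 − 9.81 × 3.874 = −36.09 m/s.
Speed: |v| = √(vₓ² + v_y²) = √(7.180² + 36.09²) = 36.80 m/s.

36.8 m/s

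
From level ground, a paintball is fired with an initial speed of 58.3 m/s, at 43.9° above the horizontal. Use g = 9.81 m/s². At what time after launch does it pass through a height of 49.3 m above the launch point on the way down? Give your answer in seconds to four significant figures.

vₓ = 58.30 cos 43.9° = 42.01 m/s; v_y0 = 58.30 sin 43.9° = 40.43 m/s.
Require v_y0 t − ½ g t² = 49.3, i.e. 4.905 t² − 40.43 t + 49.3 = 0.
t = [40.43 ± √(40.43² − 2·9.81·49.3)] / 9.81 = (40.43 ± 25.83) / 9.81, so t = 1.488 s or t = 6.753 s.
The descending-branch root is 6.753 s.

6.753 s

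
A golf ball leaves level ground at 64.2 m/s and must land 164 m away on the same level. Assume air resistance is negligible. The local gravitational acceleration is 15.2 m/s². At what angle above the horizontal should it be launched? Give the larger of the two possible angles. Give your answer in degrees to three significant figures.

71.4°

R = v₀² sin 2θ / g gives sin 2θ = gR/v₀² = 15.2·164/64.2² = 0.6048.
2θ = 37.22° or 180° − 37.22° = 142.8°, so θ = 18.61° or 71.39°.
The larger angle is 71.39°.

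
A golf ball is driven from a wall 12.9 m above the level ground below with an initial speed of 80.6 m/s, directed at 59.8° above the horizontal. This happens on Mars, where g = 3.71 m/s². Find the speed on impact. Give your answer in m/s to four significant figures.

81.19 m/s

Horizontal component vₓ = 80.60 cos 59.8° = 40.54 m/s; vertical v_y0 = 80.60 sin 59.8° = 69.66 m/s.
The projectile lands when y = 12.9 + (69.66) t − ½·3.71·t² = 0. Positive root: t = (69.66 + √(69.66² + 2·3.71·12.9)) / 3.71 = (69.66 + 70.34) / 3.71 = 37.74 s.
Vertical velocity at impact: v_y = v_y0 − g t = 69.66 − 3.71 × 37.74 = −70.34 m/s.
Speed: |v| = √(vₓ² + v_y²) = √(40.54² + 70.34²) = 81.19 m/s.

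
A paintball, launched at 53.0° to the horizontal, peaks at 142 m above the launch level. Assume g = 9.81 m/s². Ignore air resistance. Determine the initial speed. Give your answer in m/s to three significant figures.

66.1 m/s

At the peak v_y = 0, so v_y0 = √(2gH) = √(2 × 9.81 × 142) = 52.78 m/s.
v_y0 = v₀ sin θ ⇒ v₀ = 52.78 / sin 53.0° = 66.09 m/s.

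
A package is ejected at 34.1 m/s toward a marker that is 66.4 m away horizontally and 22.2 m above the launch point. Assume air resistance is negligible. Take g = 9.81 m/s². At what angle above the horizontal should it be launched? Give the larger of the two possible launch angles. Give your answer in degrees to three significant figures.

70.2°

Trajectory: y = x tanθ − g x² (1 + tan²θ)/(2v₀²). With x = 66.4, y = 22.2, v₀ = 34.1, g = 9.81:
18.60 tan²θ − 66.4 tanθ + (40.80) = 0.
tanθ = [66.4 ± √(66.4² − 4 × 18.60 × (40.80))] / (2 × 18.60) = (66.4 ± 37.07) / 37.20, giving tanθ = 0.7886 or 2.782.
θ = 38.26° or 70.23°; the larger is 70.23°.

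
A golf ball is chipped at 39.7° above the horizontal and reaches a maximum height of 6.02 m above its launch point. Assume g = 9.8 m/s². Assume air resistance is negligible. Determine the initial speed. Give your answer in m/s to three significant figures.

17.0 m/s

At the peak v_y = 0, so v_y0 = √(2gH) = √(2 × 9.80 × 6.02) = 10.86 m/s.
v_y0 = v₀ sin θ ⇒ v₀ = 10.86 / sin 39.7° = 17.01 m/s.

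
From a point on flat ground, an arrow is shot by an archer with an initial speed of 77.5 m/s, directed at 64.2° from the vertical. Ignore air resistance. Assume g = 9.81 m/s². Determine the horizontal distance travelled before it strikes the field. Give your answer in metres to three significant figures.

Resolve: vₓ = 77.50 sin 64.2° = 69.77 m/s and v_y0 = 77.50 cos 64.2° = 33.73 m/s.
Flight time T = 2 v_y0 / g = 6.877 s.
Range: R = vₓ T = 69.77 × 6.877 = 479.8 m.

480 m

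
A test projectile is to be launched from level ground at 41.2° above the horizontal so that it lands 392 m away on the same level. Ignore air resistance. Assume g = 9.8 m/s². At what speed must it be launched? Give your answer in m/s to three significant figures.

Level-ground range: R = v₀² sin(2θ)/g, so v₀ = √(gR / sin 2θ).
v₀ = √(9.80 × 392 / sin 82.40°) = √(3842 / 0.9912) = √3875.6 = 62.25 m/s.

62.3 m/s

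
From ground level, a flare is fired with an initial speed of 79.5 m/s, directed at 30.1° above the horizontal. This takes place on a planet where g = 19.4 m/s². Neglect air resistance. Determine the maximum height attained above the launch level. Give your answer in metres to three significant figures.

41.0 m

vₓ = 79.50 cos 30.1° = 68.78 m/s; v_y0 = 79.50 sin 30.1° = 39.87 m/s.
At the apex v_y = 0, so H = v_y0²/(2g) = 39.87²/38.80 = 40.97 m.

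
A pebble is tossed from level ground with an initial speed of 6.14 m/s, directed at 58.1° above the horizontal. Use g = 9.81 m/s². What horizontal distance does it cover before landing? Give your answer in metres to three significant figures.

vₓ = 6.140 cos 58.1° = 3.245 m/s; v_y0 = 6.140 sin 58.1° = 5.213 m/s.
Time aloft: T = 2 v_y0 / g = 2 × 5.213 / 9.81 = 1.063 s.
Range: R = vₓ T = 3.245 × 1.063 = 3.448 m.

3.45 m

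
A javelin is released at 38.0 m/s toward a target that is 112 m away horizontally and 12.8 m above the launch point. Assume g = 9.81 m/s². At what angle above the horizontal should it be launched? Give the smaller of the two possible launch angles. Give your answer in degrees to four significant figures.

Trajectory: y = x tanθ − g x² (1 + tan²θ)/(2v₀²). With x = 112, y = 12.8, v₀ = 38.0, g = 9.81:
42.61 tan²θ − 112 tanθ + (55.41) = 0.
tanθ = [112 ± √(112² − 4 × 42.61 × (55.41))] / (2 × 42.61) = (112 ± 55.68) / 85.22, giving tanθ = 0.6609 or 1.968.
θ = 33.46° or 63.06°; the smaller is 33.46°.

33.46°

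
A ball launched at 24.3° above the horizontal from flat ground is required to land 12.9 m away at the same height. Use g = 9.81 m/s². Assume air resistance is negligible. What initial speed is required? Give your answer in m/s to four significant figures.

12.99 m/s

From R = (v₀² / g) sin 2θ: v₀ = √(gR / sin 2θ).
v₀ = √(9.81 × 12.9 / sin 48.60°) = √(126.5 / 0.7501) = √168.71 = 12.99 m/s.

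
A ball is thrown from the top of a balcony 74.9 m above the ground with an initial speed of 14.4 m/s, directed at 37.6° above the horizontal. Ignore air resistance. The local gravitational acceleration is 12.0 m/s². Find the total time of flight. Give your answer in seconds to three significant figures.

4.34 s

Components: vₓ = 14.40 cos 37.6° = 11.41 m/s, v_y0 = 14.40 sin 37.6° = 8.786 m/s.
Vertical motion (up positive, ground at y = 0): 6.000 t² − (8.786) t − 74.9 = 0, so t = (8.786 + √(8.786² + 2·12.0·74.9)) / 12.0 = (8.786 + 43.30) / 12.0 = 4.340 s.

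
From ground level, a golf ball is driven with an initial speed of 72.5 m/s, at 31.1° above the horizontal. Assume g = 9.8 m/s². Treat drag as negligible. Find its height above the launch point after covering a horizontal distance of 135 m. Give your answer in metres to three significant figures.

Resolve: vₓ = 72.50 cos 31.1° = 62.08 m/s and v_y0 = 72.50 sin 31.1° = 37.45 m/s.
Time to reach x = 135 m: t = x/vₓ = 135/62.08 = 2.175 s.
Height: y = v_y0 t − ½ g t² = 37.45 × 2.175 − 4.900 × 2.175² = 81.44 − 23.17 = 58.26 m.

58.3 m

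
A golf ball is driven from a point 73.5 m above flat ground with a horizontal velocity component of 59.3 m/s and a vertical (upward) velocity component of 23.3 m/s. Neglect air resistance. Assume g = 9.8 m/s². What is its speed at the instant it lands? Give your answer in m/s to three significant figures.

Vertical motion (up positive, ground at y = 0): 4.900 t² − (23.30) t − 73.5 = 0, so t = (23.30 + √(23.30² + 2·9.80·73.5)) / 9.80 = (23.30 + 44.54) / 9.80 = 6.922 s.
Vertical velocity at impact: v_y = v_y0 − g t = 23.30 − 9.80 × 6.922 = −44.54 m/s.
Speed: |v| = √(vₓ² + v_y²) = √(59.30² + 44.54²) = 74.16 m/s.

74.2 m/s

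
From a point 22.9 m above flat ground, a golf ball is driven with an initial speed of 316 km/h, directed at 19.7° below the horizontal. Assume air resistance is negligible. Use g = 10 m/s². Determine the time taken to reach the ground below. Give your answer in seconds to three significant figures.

Convert: 316 km/h = 316/3.6 = 87.78 m/s.
vₓ = 87.78 cos 19.7° = 82.64 m/s; v_y0 = −29.59 m/s (downward).
The projectile lands when y = 22.9 + (−29.59) t − ½·10.0·t² = 0. Positive root: t = (−29.59 + √(29.59² + 2·10.0·22.9)) / 10.0 = (−29.59 + 36.52) / 10.0 = 0.6928 s.

0.693 s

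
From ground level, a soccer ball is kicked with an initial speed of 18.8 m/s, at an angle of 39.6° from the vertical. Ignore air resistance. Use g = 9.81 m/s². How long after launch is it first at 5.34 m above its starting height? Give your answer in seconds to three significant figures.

0.432 s

Horizontal component vₓ = 18.80 sin 39.6° = 11.98 m/s; vertical v_y0 = 18.80 cos 39.6° = 14.49 m/s.
Require v_y0 t − ½ g t² = 5.34, i.e. 4.905 t² − 14.49 t + 5.34 = 0.
Quadratic formula: t = (14.49 ± √105.06) / 9.81 = (14.49 ± 10.25) / 9.81 → t = 0.4318 s or 2.521 s.
The first (ascending) time is 0.4318 s.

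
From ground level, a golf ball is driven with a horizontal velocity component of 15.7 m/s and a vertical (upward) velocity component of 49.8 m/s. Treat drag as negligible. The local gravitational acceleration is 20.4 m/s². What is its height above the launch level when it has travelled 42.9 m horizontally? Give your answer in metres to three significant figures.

59.9 m

Time to reach x = 42.9 m: t = x/vₓ = 42.9/15.70 = 2.732 s.
Height: y = v_y0 t − ½ g t² = 49.80 × 2.732 − 10.20 × 2.732² = 136.1 − 76.16 = 59.92 m.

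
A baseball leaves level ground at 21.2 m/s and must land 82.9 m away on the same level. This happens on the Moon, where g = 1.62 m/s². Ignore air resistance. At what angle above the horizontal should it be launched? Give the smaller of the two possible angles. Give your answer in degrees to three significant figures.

8.69°

R = v₀² sin 2θ / g gives sin 2θ = gR/v₀² = 1.62·82.9/21.2² = 0.2988.
2θ = 17.39° or 180° − 17.39° = 162.6°, so θ = 8.693° or 81.31°.
The smaller angle is 8.693°.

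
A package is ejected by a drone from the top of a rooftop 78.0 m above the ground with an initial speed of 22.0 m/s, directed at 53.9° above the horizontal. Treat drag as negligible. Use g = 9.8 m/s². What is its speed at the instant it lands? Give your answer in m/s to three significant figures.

44.9 m/s

Resolve: vₓ = 22.00 cos 53.9° = 12.96 m/s and v_y0 = 22.00 sin 53.9° = 17.78 m/s.
Vertical motion (up positive, ground at y = 0): 4.900 t² − (17.78) t − 78.0 = 0, so t = (17.78 + √(17.78² + 2·9.80·78.0)) / 9.80 = (17.78 + 42.95) / 9.80 = 6.197 s.
Vertical velocity at impact: v_y = v_y0 − g t = 17.78 − 9.80 × 6.197 = −42.95 m/s.
Speed: |v| = √(vₓ² + v_y²) = √(12.96² + 42.95²) = 44.86 m/s.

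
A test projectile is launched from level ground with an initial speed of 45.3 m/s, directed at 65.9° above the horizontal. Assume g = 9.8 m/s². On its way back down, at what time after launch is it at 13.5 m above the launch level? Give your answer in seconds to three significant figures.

Components: vₓ = 45.30 cos 65.9° = 18.50 m/s, v_y0 = 45.30 sin 65.9° = 41.35 m/s.
Height y(t) = 41.35 t − 4.900 t² = 13.5 gives 4.900 t² − 41.35 t + 13.5 = 0.
t = [41.35 ± √(41.35² − 2·9.80·13.5)] / 9.80 = (41.35 ± 38.02) / 9.80, so t = 0.3402 s or t = 8.099 s.
The descending-branch root is 8.099 s.

8.10 s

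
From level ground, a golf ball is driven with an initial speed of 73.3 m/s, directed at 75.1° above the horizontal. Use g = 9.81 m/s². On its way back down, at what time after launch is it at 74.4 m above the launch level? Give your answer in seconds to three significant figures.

13.3 s

Resolve: vₓ = 73.30 cos 75.1° = 18.85 m/s and v_y0 = 73.30 sin 75.1° = 70.84 m/s.
Height y(t) = 70.84 t − 4.905 t² = 74.4 gives 4.905 t² − 70.84 t + 74.4 = 0.
Quadratic formula: t = (70.84 ± √3557.9) / 9.81 = (70.84 ± 59.65) / 9.81 → t = 1.140 s or 13.30 s.
The descending-branch root is 13.30 s.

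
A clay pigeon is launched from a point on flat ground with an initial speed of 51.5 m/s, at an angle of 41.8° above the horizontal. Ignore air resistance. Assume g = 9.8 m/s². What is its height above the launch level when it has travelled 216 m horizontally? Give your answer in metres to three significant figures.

Components: vₓ = 51.50 cos 41.8° = 38.39 m/s, v_y0 = 51.50 sin 41.8° = 34.33 m/s.
Time to reach x = 216 m: t = x/vₓ = 216/38.39 = 5.626 s.
Height: y = v_y0 t − ½ g t² = 34.33 × 5.626 − 4.900 × 5.626² = 193.1 − 155.1 = 38.02 m.

38.0 m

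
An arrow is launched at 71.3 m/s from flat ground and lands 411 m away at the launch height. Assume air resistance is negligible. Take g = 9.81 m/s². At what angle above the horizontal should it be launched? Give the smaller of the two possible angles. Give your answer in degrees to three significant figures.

26.2°

Level-ground range R = v₀² sin(2θ)/g ⇒ sin(2θ) = gR/v₀² = 9.81 × 411 / 71.3² = 0.7931.
2θ = 52.48° or 180° − 52.48° = 127.5°, so θ = 26.24° or 63.76°.
The smaller angle is 26.24°.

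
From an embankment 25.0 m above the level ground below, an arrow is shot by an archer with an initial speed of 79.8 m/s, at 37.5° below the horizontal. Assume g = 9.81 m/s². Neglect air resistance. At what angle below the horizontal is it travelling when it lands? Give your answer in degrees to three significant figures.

Horizontal component vₓ = 79.80 cos 37.5° = 63.31 m/s; vertical v_y0 = −48.58 m/s (downward).
With up positive and y = 0 at the ground: y(t) = 25.0 + (−48.58) t − 4.905 t². Setting y = 0 and taking the positive root: t = [−48.58 + √(48.58² + 2·9.81·25.0)] / 9.81 = (−48.58 + 53.39) / 9.81 = 0.4903 s.
At impact: v_y = v_y0 − g t = −53.39 m/s; vₓ = 63.31 m/s.
Angle below horizontal: arctan(|v_y|/vₓ) = arctan(53.39/63.31) = 40.14°.

40.1°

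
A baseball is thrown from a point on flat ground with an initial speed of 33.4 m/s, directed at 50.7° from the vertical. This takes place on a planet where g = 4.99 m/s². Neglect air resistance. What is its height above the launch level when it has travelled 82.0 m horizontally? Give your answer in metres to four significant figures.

Components: vₓ = 33.40 sin 50.7° = 25.85 m/s, v_y0 = 33.40 cos 50.7° = 21.15 m/s.
Time to reach x = 82.0 m: t = x/vₓ = 82.0/25.85 = 3.173 s.
Height: y = v_y0 t − ½ g t² = 21.15 × 3.173 − 2.495 × 3.173² = 67.12 − 25.11 = 42.00 m.

42.00 m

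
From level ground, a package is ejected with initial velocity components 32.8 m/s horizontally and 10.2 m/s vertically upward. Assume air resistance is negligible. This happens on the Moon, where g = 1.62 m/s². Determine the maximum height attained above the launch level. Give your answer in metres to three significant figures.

32.1 m

Peak height H = v_y0² / (2g) = 104.04 / 3.240 = 32.11 m.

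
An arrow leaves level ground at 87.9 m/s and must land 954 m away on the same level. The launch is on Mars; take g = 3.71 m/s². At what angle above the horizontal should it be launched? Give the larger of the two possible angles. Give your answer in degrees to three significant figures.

76.4°

R = v₀² sin 2θ / g gives sin 2θ = gR/v₀² = 3.71·954/87.9² = 0.4581.
2θ = 27.26° or 180° − 27.26° = 152.7°, so θ = 13.63° or 76.37°.
The larger angle is 76.37°.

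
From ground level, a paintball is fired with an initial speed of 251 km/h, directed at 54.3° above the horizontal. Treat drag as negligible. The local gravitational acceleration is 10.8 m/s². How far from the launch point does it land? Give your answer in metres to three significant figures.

Convert: 251 km/h = 251/3.6 = 69.72 m/s.
vₓ = 69.72 cos 54.3° = 40.69 m/s; v_y0 = 69.72 sin 54.3° = 56.62 m/s.
Time aloft: T = 2 v_y0 / g = 2 × 56.62 / 10.8 = 10.49 s.
Range: R = vₓ T = 40.69 × 10.49 = 426.6 m.

427 m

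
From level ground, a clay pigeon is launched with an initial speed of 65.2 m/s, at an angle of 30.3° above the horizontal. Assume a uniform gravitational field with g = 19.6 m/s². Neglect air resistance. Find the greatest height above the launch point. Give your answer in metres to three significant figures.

Resolve: vₓ = 65.20 cos 30.3° = 56.29 m/s and v_y0 = 65.20 sin 30.3° = 32.90 m/s.
At the apex v_y = 0, so H = v_y0²/(2g) = 32.90²/39.20 = 27.60 m.

27.6 m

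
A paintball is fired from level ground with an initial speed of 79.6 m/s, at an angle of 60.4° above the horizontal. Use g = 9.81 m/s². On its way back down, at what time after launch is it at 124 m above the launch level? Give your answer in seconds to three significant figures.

Horizontal component vₓ = 79.60 cos 60.4° = 39.32 m/s; vertical v_y0 = 79.60 sin 60.4° = 69.21 m/s.
Height y(t) = 69.21 t − 4.905 t² = 124 gives 4.905 t² − 69.21 t + 124 = 0.
Quadratic formula: t = (69.21 ± √2357.4) / 9.81 = (69.21 ± 48.55) / 9.81 → t = 2.106 s or 12.00 s.
The descending-branch root is 12.00 s.

12.0 s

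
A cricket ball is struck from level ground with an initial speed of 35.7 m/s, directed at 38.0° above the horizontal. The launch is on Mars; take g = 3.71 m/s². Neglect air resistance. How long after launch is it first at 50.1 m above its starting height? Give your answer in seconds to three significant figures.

vₓ = 35.70 cos 38.0° = 28.13 m/s; v_y0 = 35.70 sin 38.0° = 21.98 m/s.
Height y(t) = 21.98 t − 1.855 t² = 50.1 gives 1.855 t² − 21.98 t + 50.1 = 0.
t = [21.98 ± √(21.98² − 2·3.71·50.1)] / 3.71 = (21.98 ± 10.55) / 3.71, so t = 3.080 s or t = 8.768 s.
The first (ascending) time is 3.080 s.

3.08 s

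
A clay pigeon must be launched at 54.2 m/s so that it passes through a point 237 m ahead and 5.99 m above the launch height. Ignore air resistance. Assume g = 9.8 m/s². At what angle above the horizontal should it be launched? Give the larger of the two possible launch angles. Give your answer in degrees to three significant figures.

63.4°

Trajectory: y = x tanθ − g x² (1 + tan²θ)/(2v₀²). With x = 237, y = 5.99, v₀ = 54.2, g = 9.80:
93.69 tan²θ − 237 tanθ + (99.68) = 0.
tanθ = [237 ± √(237² − 4 × 93.69 × (99.68))] / (2 × 93.69) = (237 ± 137.2) / 187.4, giving tanθ = 0.5328 or 1.997.
θ = 28.05° or 63.40°; the larger is 63.40°.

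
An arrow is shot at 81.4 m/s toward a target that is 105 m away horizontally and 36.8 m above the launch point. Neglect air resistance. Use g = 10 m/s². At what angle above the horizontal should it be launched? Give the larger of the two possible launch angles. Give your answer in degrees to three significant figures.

Trajectory: y = x tanθ − g x² (1 + tan²θ)/(2v₀²). With x = 105, y = 36.8, v₀ = 81.4, g = 10.0:
8.320 tan²θ − 105 tanθ + (45.12) = 0.
tanθ = [105 ± √(105² − 4 × 8.320 × (45.12))] / (2 × 8.320) = (105 ± 97.59) / 16.64, giving tanθ = 0.4454 or 12.18.
θ = 24.01° or 85.30°; the larger is 85.30°.

85.3°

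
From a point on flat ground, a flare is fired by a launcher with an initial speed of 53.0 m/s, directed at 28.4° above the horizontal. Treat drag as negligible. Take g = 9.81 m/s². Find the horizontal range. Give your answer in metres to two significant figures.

Resolve: vₓ = 53.00 cos 28.4° = 46.62 m/s and v_y0 = 53.00 sin 28.4° = 25.21 m/s.
Time aloft: T = 2 v_y0 / g = 2 × 25.21 / 9.81 = 5.139 s.
Horizontal distance R = vₓ T = 46.62 × 5.139 = 239.6 m.

240 m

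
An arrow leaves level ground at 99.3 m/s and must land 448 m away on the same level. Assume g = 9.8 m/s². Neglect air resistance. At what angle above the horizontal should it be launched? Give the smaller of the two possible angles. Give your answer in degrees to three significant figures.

Level-ground range R = v₀² sin(2θ)/g ⇒ sin(2θ) = gR/v₀² = 9.80 × 448 / 99.3² = 0.4453.
2θ = 26.44° or 180° − 26.44° = 153.6°, so θ = 13.22° or 76.78°.
The smaller angle is 13.22°.

13.2°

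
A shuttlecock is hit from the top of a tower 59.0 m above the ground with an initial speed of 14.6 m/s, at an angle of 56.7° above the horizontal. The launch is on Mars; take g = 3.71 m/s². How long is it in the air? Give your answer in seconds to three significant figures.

vₓ = 14.60 cos 56.7° = 8.016 m/s; v_y0 = 14.60 sin 56.7° = 12.20 m/s.
With up positive and y = 0 at the ground: y(t) = 59.0 + (12.20) t − 1.855 t². Setting y = 0 and taking the positive root: t = [12.20 + √(12.20² + 2·3.71·59.0)] / 3.71 = (12.20 + 24.22) / 3.71 = 9.818 s.

9.82 s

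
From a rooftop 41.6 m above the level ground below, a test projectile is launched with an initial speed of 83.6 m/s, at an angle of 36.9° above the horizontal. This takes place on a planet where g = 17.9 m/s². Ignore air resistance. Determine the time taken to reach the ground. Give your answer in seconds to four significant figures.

6.341 s

Horizontal component vₓ = 83.60 cos 36.9° = 66.85 m/s; vertical v_y0 = 83.60 sin 36.9° = 50.20 m/s.
With up positive and y = 0 at the ground: y(t) = 41.6 + (50.20) t − 8.950 t². Setting y = 0 and taking the positive root: t = [50.20 + √(50.20² + 2·17.9·41.6)] / 17.9 = (50.20 + 63.32) / 17.9 = 6.341 s.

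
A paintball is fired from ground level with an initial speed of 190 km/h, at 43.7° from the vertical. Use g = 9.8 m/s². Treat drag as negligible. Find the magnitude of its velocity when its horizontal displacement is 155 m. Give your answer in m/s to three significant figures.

Convert: 190 km/h = 190/3.6 = 52.78 m/s.
vₓ = 52.78 sin 43.7° = 36.46 m/s; v_y0 = 52.78 cos 43.7° = 38.16 m/s.
x = vₓ t ⇒ t = 155/36.46 = 4.251 s.
Vertical velocity there: v_y = v_y0 − g t = 38.16 − 9.80 × 4.251 = −3.502 m/s.
Speed: √(vₓ² + v_y²) = √(36.46² + 3.502²) = 36.63 m/s.

36.6 m/s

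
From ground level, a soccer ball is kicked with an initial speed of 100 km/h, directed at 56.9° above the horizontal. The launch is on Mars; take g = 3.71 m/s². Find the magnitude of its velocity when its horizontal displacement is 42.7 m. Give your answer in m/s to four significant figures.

19.87 m/s

Convert: 100 km/h = 100/3.6 = 27.78 m/s.
vₓ = 27.78 cos 56.9° = 15.17 m/s; v_y0 = 27.78 sin 56.9° = 23.27 m/s.
Time to reach x = 42.7 m: t = x/vₓ = 42.7/15.17 = 2.815 s.
Vertical velocity there: v_y = v_y0 − g t = 23.27 − 3.71 × 2.815 = 12.83 m/s.
Speed: √(vₓ² + v_y²) = √(15.17² + 12.83²) = 19.87 m/s.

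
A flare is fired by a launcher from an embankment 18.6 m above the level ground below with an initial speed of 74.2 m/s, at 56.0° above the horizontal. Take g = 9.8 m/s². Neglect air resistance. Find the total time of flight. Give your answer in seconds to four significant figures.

12.85 s

Resolve: vₓ = 74.20 cos 56.0° = 41.49 m/s and v_y0 = 74.20 sin 56.0° = 61.51 m/s.
With up positive and y = 0 at the ground: y(t) = 18.6 + (61.51) t − 4.900 t². Setting y = 0 and taking the positive root: t = [61.51 + √(61.51² + 2·9.80·18.6)] / 9.80 = (61.51 + 64.41) / 9.80 = 12.85 s.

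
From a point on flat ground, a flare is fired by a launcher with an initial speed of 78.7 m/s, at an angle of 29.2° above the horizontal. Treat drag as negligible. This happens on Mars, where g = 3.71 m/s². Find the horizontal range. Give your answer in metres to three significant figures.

Components: vₓ = 78.70 cos 29.2° = 68.70 m/s, v_y0 = 78.70 sin 29.2° = 38.39 m/s.
Flight time T = 2 v_y0 / g = 20.70 s.
Range: R = vₓ T = 68.70 × 20.70 = 1422 m.

1420 m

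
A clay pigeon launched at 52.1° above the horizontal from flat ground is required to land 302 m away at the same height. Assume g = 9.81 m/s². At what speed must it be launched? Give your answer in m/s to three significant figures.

Level-ground range: R = v₀² sin(2θ)/g, so v₀ = √(gR / sin 2θ).
v₀ = √(9.81 × 302 / sin 104.2°) = √(2963 / 0.9694) = √3056.0 = 55.28 m/s.

55.3 m/s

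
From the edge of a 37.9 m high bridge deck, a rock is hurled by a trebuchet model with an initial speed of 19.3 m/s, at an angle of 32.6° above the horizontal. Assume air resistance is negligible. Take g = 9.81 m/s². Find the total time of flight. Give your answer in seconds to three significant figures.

Components: vₓ = 19.30 cos 32.6° = 16.26 m/s, v_y0 = 19.30 sin 32.6° = 10.40 m/s.
The projectile lands when y = 37.9 + (10.40) t − ½·9.81·t² = 0. Positive root: t = (10.40 + √(10.40² + 2·9.81·37.9)) / 9.81 = (10.40 + 29.18) / 9.81 = 4.035 s.

4.03 s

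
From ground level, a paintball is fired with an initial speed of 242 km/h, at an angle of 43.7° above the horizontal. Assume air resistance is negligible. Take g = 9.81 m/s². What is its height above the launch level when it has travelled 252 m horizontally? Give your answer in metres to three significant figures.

Convert: 242 km/h = 242/3.6 = 67.22 m/s.
Components: vₓ = 67.22 cos 43.7° = 48.60 m/s, v_y0 = 67.22 sin 43.7° = 46.44 m/s.
At x = 252 m, t = x/vₓ = 252/48.60 = 5.185 s.
Height: y = v_y0 t − ½ g t² = 46.44 × 5.185 − 4.905 × 5.185² = 240.8 − 131.9 = 108.9 m.

109 m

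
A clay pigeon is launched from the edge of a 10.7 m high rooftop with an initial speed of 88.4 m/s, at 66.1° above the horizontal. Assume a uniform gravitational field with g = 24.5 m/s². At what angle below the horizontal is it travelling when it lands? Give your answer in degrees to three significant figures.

66.9°

vₓ = 88.40 cos 66.1° = 35.81 m/s; v_y0 = 88.40 sin 66.1° = 80.82 m/s.
Vertical motion (up positive, ground at y = 0): 12.25 t² − (80.82) t − 10.7 = 0, so t = (80.82 + √(80.82² + 2·24.5·10.7)) / 24.5 = (80.82 + 84.00) / 24.5 = 6.727 s.
At impact: v_y = v_y0 − g t = −84.00 m/s; vₓ = 35.81 m/s.
Angle below horizontal: arctan(|v_y|/vₓ) = arctan(84.00/35.81) = 66.91°.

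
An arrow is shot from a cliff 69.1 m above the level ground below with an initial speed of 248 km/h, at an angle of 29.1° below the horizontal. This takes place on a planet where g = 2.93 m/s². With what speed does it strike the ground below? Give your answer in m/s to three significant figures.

71.8 m/s

Convert: 248 km/h = 248/3.6 = 68.89 m/s.
vₓ = 68.89 cos 29.1° = 60.19 m/s; v_y0 = −33.50 m/s (downward).
Vertical motion (up positive, ground at y = 0): 1.465 t² − (−33.50) t − 69.1 = 0, so t = (−33.50 + √(33.50² + 2·2.93·69.1)) / 2.93 = (−33.50 + 39.08) / 2.93 = 1.904 s.
Vertical velocity at impact: v_y = v_y0 − g t = −33.50 − 2.93 × 1.904 = −39.08 m/s.
Speed: |v| = √(vₓ² + v_y²) = √(60.19² + 39.08²) = 71.77 m/s.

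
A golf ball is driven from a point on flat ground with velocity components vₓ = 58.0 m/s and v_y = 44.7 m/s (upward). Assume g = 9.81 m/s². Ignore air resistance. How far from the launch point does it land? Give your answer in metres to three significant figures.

529 m

Time aloft: T = 2 v_y0 / g = 2 × 44.70 / 9.81 = 9.113 s.
Range: R = vₓ T = 58.00 × 9.113 = 528.6 m.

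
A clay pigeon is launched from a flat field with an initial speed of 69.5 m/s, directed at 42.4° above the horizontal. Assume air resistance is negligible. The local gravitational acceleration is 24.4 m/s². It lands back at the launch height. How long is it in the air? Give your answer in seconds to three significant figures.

3.84 s

Resolve: vₓ = 69.50 cos 42.4° = 51.32 m/s and v_y0 = 69.50 sin 42.4° = 46.86 m/s.
Time of flight on level ground: T = 2 v_y0 / g = 2 × 46.86 / 24.4 = 3.841 s.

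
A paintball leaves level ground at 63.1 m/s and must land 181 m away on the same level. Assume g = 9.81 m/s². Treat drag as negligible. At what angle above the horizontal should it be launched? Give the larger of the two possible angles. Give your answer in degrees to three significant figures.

R = v₀² sin 2θ / g gives sin 2θ = gR/v₀² = 9.81·181/63.1² = 0.4460.
2θ = 26.48° or 180° − 26.48° = 153.5°, so θ = 13.24° or 76.76°.
The larger angle is 76.76°.

76.8°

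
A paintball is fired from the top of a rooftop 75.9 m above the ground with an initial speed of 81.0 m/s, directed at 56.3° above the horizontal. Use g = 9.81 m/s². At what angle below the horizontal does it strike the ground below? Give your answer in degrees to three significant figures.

59.9°

vₓ = 81.00 cos 56.3° = 44.94 m/s; v_y0 = 81.00 sin 56.3° = 67.39 m/s.
Vertical motion (up positive, ground at y = 0): 4.905 t² − (67.39) t − 75.9 = 0, so t = (67.39 + √(67.39² + 2·9.81·75.9)) / 9.81 = (67.39 + 77.66) / 9.81 = 14.79 s.
At impact: v_y = v_y0 − g t = −77.66 m/s; vₓ = 44.94 m/s.
Angle below horizontal: arctan(|v_y|/vₓ) = arctan(77.66/44.94) = 59.94°.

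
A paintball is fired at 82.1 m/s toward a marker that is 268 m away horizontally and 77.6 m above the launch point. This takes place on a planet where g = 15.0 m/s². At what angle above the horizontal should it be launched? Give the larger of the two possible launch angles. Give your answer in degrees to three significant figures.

Trajectory: y = x tanθ − g x² (1 + tan²θ)/(2v₀²). With x = 268, y = 77.6, v₀ = 82.1, g = 15.0:
79.92 tan²θ − 268 tanθ + (157.5) = 0.
tanθ = [268 ± √(268² − 4 × 79.92 × (157.5))] / (2 × 79.92) = (268 ± 146.5) / 159.8, giving tanθ = 0.7600 or 2.593.
θ = 37.23° or 68.91°; the larger is 68.91°.

68.9°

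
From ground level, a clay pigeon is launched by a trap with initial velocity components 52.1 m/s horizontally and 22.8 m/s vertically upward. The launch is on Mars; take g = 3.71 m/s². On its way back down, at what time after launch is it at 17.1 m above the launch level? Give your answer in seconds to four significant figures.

11.49 s

Require v_y0 t − ½ g t² = 17.1, i.e. 1.855 t² − 22.80 t + 17.1 = 0.
Quadratic formula: t = (22.80 ± √392.96) / 3.71 = (22.80 ± 19.82) / 3.71 → t = 0.8024 s or 11.49 s.
The descending-branch root is 11.49 s.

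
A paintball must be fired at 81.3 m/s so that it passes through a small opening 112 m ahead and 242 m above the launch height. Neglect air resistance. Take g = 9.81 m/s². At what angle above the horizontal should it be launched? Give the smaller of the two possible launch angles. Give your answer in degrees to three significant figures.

71.5°

Trajectory: y = x tanθ − g x² (1 + tan²θ)/(2v₀²). With x = 112, y = 242, v₀ = 81.3, g = 9.81:
9.309 tan²θ − 112 tanθ + (251.3) = 0.
tanθ = [112 ± √(112² − 4 × 9.309 × (251.3))] / (2 × 9.309) = (112 ± 56.45) / 18.62, giving tanθ = 2.984 or 9.048.
θ = 71.47° or 83.69°; the smaller is 71.47°.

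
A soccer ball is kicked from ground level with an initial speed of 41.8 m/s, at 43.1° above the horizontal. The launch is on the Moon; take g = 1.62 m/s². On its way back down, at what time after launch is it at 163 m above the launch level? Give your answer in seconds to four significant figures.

28.10 s

Resolve: vₓ = 41.80 cos 43.1° = 30.52 m/s and v_y0 = 41.80 sin 43.1° = 28.56 m/s.
Set y = v_y0 t − ½ g t² = 163: 0.8100 t² − 28.56 t + 163 = 0.
t = [28.56 ± √(28.56² − 2·1.62·163)] / 1.62 = (28.56 ± 16.96) / 1.62, so t = 7.162 s or t = 28.10 s.
The descending-branch root is 28.10 s.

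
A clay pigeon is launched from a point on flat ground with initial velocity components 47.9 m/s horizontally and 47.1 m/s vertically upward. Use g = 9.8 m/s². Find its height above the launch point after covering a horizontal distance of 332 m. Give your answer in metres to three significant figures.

91.1 m

At x = 332 m, t = x/vₓ = 332/47.90 = 6.931 s.
Height: y = v_y0 t − ½ g t² = 47.10 × 6.931 − 4.900 × 6.931² = 326.5 − 235.4 = 91.06 m.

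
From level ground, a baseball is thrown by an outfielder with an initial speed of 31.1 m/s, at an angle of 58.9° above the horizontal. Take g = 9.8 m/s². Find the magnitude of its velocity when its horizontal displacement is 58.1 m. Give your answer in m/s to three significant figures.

18.3 m/s

Resolve: vₓ = 31.10 cos 58.9° = 16.06 m/s and v_y0 = 31.10 sin 58.9° = 26.63 m/s.
At x = 58.1 m, t = x/vₓ = 58.1/16.06 = 3.617 s.
Vertical velocity there: v_y = v_y0 − g t = 26.63 − 9.80 × 3.617 = −8.814 m/s.
Speed: √(vₓ² + v_y²) = √(16.06² + 8.814²) = 18.32 m/s.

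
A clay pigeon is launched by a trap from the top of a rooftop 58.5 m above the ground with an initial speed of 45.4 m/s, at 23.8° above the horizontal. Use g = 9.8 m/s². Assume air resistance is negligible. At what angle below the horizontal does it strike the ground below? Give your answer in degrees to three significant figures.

vₓ = 45.40 cos 23.8° = 41.54 m/s; v_y0 = 45.40 sin 23.8° = 18.32 m/s.
The projectile lands when y = 58.5 + (18.32) t − ½·9.80·t² = 0. Positive root: t = (18.32 + √(18.32² + 2·9.80·58.5)) / 9.80 = (18.32 + 38.50) / 9.80 = 5.798 s.
At impact: v_y = v_y0 − g t = −38.50 m/s; vₓ = 41.54 m/s.
Angle below horizontal: arctan(|v_y|/vₓ) = arctan(38.50/41.54) = 42.83°.

42.8°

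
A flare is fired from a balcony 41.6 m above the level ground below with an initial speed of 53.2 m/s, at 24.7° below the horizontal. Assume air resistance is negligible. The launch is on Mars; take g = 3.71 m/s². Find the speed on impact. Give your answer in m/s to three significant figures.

56.0 m/s

Resolve: vₓ = 53.20 cos 24.7° = 48.33 m/s and v_y0 = −22.23 m/s (downward).
The projectile lands when y = 41.6 + (−22.23) t − ½·3.71·t² = 0. Positive root: t = (−22.23 + √(22.23² + 2·3.71·41.6)) / 3.71 = (−22.23 + 28.33) / 3.71 = 1.645 s.
Vertical velocity at impact: v_y = v_y0 − g t = −22.23 − 3.71 × 1.645 = −28.33 m/s.
Speed: |v| = √(vₓ² + v_y²) = √(48.33² + 28.33²) = 56.03 m/s.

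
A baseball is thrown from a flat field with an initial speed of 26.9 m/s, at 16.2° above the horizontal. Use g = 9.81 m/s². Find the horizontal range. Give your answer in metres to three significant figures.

39.5 m

Resolve: vₓ = 26.90 cos 16.2° = 25.83 m/s and v_y0 = 26.90 sin 16.2° = 7.505 m/s.
Time aloft: T = 2 v_y0 / g = 2 × 7.505 / 9.81 = 1.530 s.
Horizontal distance R = vₓ T = 25.83 × 1.530 = 39.52 m.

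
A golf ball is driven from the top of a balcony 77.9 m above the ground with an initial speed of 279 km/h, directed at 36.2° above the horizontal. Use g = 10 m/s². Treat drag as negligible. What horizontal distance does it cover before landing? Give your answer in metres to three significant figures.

Convert: 279 km/h = 279/3.6 = 77.50 m/s.
Horizontal component vₓ = 77.50 cos 36.2° = 62.54 m/s; vertical v_y0 = 77.50 sin 36.2° = 45.77 m/s.
Vertical motion (up positive, ground at y = 0): 5.000 t² − (45.77) t − 77.9 = 0, so t = (45.77 + √(45.77² + 2·10.0·77.9)) / 10.0 = (45.77 + 60.44) / 10.0 = 10.62 s.
Horizontal distance: R = vₓ t = 62.54 × 10.62 = 664.2 m.

664 m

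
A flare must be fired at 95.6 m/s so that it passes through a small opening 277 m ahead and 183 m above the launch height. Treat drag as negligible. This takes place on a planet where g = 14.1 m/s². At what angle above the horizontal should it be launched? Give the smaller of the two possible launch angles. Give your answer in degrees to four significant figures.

49.33°

Trajectory: y = x tanθ − g x² (1 + tan²θ)/(2v₀²). With x = 277, y = 183, v₀ = 95.6, g = 14.1:
59.19 tan²θ − 277 tanθ + (242.2) = 0.
tanθ = [277 ± √(277² − 4 × 59.19 × (242.2))] / (2 × 59.19) = (277 ± 139.3) / 118.4, giving tanθ = 1.164 or 3.516.
θ = 49.33° or 74.12°; the smaller is 49.33°.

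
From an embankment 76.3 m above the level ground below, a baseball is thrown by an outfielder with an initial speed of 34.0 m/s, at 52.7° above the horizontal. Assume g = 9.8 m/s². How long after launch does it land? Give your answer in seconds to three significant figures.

Components: vₓ = 34.00 cos 52.7° = 20.60 m/s, v_y0 = 34.00 sin 52.7° = 27.05 m/s.
Vertical motion (up positive, ground at y = 0): 4.900 t² − (27.05) t − 76.3 = 0, so t = (27.05 + √(27.05² + 2·9.80·76.3)) / 9.80 = (27.05 + 47.19) / 9.80 = 7.575 s.

7.58 s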